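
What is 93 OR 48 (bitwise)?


0b1011101 | 0b110000 = 0b1111101 = 125

125


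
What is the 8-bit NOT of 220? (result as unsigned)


~0b11011100 = 0b100011 = 35 (8-bit unsigned)

35


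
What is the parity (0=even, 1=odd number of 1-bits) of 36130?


0b1000110100100010 has 6 ones => parity 0

0


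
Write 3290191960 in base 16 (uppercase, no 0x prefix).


3290191960 = C41C5858 hex

C41C5858


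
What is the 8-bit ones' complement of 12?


12 ^ 255 = 243

243


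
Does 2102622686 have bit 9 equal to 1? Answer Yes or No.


0b1111101010100110111100111011110, bit 9 = 0. No

No


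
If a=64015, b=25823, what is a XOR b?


64015 ^ 25823 = 40656

40656


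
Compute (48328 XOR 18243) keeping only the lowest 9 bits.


Step 1: 48328 ^ 18243 = 64395
Step 2: 64395 & 511 = 395

395


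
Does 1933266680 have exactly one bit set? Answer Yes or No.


0b1110011001110110100111011111000. Multiple bits set => No

No


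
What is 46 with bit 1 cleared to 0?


46 & ~(1 << 1) = 44

44


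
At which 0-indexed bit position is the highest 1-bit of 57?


0b111001. Highest set bit at position 5

5


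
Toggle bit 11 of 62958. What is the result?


62958 ^ (1 << 11) = 62958 ^ 2048 = 65006

65006


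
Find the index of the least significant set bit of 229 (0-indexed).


0b11100101. Lowest set bit at position 0

0


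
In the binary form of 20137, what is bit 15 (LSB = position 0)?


0b100111010101001, position 15 = 0

0


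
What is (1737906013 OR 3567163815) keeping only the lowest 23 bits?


Step 1: 1737906013 | 3567163815 = 4154384383
Step 2: 4154384383 & 8388607 = 2023423

2023423


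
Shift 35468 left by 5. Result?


0b1000101010001100 << 5 = 0b100010101000110000000 = 1134976

1134976


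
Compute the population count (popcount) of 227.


0b11100011 has 5 set bits

5


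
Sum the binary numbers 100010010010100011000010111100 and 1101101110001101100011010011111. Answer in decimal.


100010010010100011000010111100 + 1101101110001101100011010011111 = 10010000000100001111011101011011 = 2417031003

2417031003


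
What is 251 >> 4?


0b11111011 >> 4 = 0b1111 = 15

15


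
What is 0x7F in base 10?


7F hex = 127 decimal

127


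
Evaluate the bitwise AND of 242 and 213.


0b11110010 & 0b11010101 = 0b11010000 = 208

208


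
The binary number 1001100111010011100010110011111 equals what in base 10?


1001100111010011100010110011111 in decimal = 1290388895

1290388895


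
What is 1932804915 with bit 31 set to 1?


1932804915 | (1 << 31) = 1932804915 | 2147483648 = 4080288563

4080288563


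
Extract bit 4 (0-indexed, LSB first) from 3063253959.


0b10110110100101011000101111000111, position 4 = 0

0


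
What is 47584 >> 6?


0b1011100111100000 >> 6 = 0b1011100111 = 743

743


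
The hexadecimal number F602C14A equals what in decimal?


F602C14A hex = 4127375690 decimal

4127375690


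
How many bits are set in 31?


0b11111 has 5 set bits

5


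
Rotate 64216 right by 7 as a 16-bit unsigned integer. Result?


Rotate 0b1111101011011000 right by 7 (16-bit) = 0b1011000111110101 = 45557

45557


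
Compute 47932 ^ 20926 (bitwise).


0b1011101100111100 ^ 0b101000110111110 = 0b1110101010000010 = 60034

60034


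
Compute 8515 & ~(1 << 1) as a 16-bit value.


8515 & ~(1 << 1) = 8513

8513


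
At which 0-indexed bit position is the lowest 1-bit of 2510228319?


0b10010101100111110000101101011111. Lowest set bit at position 0

0


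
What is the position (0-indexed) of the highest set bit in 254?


0b11111110. Highest set bit at position 7

7


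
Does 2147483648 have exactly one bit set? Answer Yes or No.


0b10000000000000000000000000000000. Only one bit set => Yes

Yes


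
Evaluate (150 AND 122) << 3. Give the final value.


Step 1: 150 & 122 = 18
Step 2: 18 << 3 = 144

144


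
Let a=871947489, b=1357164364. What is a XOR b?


871947489 ^ 1357164364 = 1662809005

1662809005


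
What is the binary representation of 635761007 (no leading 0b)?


635761007 = 100101111001001111000101101111 in binary

100101111001001111000101101111


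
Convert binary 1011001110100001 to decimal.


1011001110100001 in decimal = 45985

45985


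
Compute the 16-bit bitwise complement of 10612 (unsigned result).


~0b10100101110100 = 0b1101011010001011 = 54923 (16-bit unsigned)

54923


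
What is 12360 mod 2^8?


12360 & 255 = 72

72


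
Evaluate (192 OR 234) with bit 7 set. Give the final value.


Step 1: 192 | 234 = 234
Step 2: 234 | (1 << 7) = 234 | 128 = 234

234


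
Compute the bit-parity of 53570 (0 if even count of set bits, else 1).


0b1101000101000010 has 6 ones => parity 0

0


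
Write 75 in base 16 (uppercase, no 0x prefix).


75 = 4B hex

4B


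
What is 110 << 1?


0b1101110 << 1 = 0b11011100 = 220

220


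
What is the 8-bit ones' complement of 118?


118 ^ 255 = 137

137


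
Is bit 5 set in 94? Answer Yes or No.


0b1011110, bit 5 = 0. No

No


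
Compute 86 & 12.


0b1010110 & 0b1100 = 0b100 = 4

4


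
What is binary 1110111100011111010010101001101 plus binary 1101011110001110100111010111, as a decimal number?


1110111100011111010010101001101 + 1101011110001110100111010111 = 10000101000010001000111100100100 = 2231930660

2231930660


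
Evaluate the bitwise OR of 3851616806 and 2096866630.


0b11100101100100110000001000100110 | 0b1111100111110111010010101000110 = 0b11111101111110111010011101100110 = 4261128038

4261128038


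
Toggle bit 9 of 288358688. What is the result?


288358688 ^ (1 << 9) = 288358688 ^ 512 = 288359200

288359200


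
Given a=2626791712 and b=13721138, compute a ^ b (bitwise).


2626791712 ^ 13721138 = 2621503250

2621503250


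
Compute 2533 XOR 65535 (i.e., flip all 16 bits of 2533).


2533 ^ 65535 = 63002

63002


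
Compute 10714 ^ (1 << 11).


10714 ^ (1 << 11) = 10714 ^ 2048 = 8666

8666


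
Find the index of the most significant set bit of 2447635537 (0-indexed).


0b10010001111000111111010001010001. Highest set bit at position 31

31


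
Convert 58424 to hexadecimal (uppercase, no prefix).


58424 = E438 hex

E438


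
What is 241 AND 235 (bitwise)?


0b11110001 & 0b11101011 = 0b11100001 = 225

225


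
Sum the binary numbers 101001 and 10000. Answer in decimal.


101001 + 10000 = 111001 = 57

57


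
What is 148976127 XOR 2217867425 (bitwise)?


0b1000111000010011000111111111 ^ 0b10000100001100011111100010100001 = 0b10001100110100001100100101011110 = 2362493278

2362493278


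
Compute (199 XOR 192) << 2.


Step 1: 199 ^ 192 = 7
Step 2: 7 << 2 = 28

28


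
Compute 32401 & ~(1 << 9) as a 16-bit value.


32401 & ~(1 << 9) = 31889

31889


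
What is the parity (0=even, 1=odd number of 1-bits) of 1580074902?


0b1011110001011100000011110010110 has 16 ones => parity 0

0


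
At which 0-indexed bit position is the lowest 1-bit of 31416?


0b111101010111000. Lowest set bit at position 3

3


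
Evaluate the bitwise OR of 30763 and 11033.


0b111100000101011 | 0b10101100011001 = 0b111101100111011 = 31547

31547


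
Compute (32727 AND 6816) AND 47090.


Step 1: 32727 & 6816 = 6784
Step 2: 6784 & 47090 = 4736

4736


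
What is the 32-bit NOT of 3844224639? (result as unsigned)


~0b11100101001000100011011001111111 = 0b11010110111011100100110000000 = 450742656 (32-bit unsigned)

450742656


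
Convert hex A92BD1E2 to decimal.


A92BD1E2 hex = 2838221282 decimal

2838221282


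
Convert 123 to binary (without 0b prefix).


123 = 1111011 in binary

1111011


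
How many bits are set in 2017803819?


0b1111000010001010011111000101011 has 16 set bits

16


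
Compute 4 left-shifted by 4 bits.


0b100 << 4 = 0b1000000 = 64

64


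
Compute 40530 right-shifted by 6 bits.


0b1001111001010010 >> 6 = 0b1001111001 = 633

633


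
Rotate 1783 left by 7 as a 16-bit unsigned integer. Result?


Rotate 0b11011110111 left by 7 (16-bit) = 0b111101110000011 = 31619

31619


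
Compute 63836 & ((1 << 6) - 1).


63836 & 63 = 28

28


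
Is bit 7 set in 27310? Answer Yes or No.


0b110101010101110, bit 7 = 1. Yes

Yes


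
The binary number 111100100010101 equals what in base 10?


111100100010101 in decimal = 30997

30997


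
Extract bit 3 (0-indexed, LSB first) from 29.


0b11101, position 3 = 1

1


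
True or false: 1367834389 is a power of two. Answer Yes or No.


0b1010001100001110111111100010101. Multiple bits set => No

No


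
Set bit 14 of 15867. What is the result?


15867 | (1 << 14) = 15867 | 16384 = 32251

32251


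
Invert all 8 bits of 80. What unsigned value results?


80 ^ 255 = 175

175


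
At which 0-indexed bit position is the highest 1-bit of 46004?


0b1011001110110100. Highest set bit at position 15

15


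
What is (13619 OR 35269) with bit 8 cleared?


Step 1: 13619 | 35269 = 48631
Step 2: 48631 & ~(1 << 8) = 48375

48375


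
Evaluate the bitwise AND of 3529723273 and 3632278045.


0b11010010011000110100110110001001 & 0b11011000100000000010101000011101 = 0b11010000000000000000100000001001 = 3489662985

3489662985


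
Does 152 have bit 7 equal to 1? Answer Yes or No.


0b10011000, bit 7 = 1. Yes

Yes


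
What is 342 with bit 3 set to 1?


342 | (1 << 3) = 342 | 8 = 350

350


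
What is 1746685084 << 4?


0b1101000000111000100110010011100 << 4 = 0b11010000001110001001100100111000000 = 27946961344

27946961344


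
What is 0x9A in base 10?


9A hex = 154 decimal

154


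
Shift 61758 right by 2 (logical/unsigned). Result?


0b1111000100111110 >> 2 = 0b11110001001111 = 15439

15439


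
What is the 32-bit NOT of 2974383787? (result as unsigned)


~0b10110001010010010111111010101011 = 0b1001110101101101000000101010100 = 1320583508 (32-bit unsigned)

1320583508


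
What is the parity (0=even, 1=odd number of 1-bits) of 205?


0b11001101 has 5 ones => parity 1

1


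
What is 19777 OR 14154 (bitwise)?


0b100110101000001 | 0b11011101001010 = 0b111111101001011 = 32587

32587


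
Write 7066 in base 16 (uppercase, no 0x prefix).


7066 = 1B9A hex

1B9A


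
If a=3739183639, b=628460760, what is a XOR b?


3739183639 ^ 628460760 = 4222281423

4222281423


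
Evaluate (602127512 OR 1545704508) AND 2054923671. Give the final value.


Step 1: 602127512 | 1545704508 = 2145631420
Step 2: 2145631420 & 2054923671 = 2053350548

2053350548


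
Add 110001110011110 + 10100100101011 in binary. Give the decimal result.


110001110011110 + 10100100101011 = 1000110011001001 = 36041

36041


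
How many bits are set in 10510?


0b10100100001110 has 6 set bits

6


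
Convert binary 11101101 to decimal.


11101101 in decimal = 237

237


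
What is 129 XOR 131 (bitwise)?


0b10000001 ^ 0b10000011 = 0b10 = 2

2


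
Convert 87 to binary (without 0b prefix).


87 = 1010111 in binary

1010111


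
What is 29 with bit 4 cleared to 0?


29 & ~(1 << 4) = 13

13


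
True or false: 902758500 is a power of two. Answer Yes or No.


0b110101110011110000000001100100. Multiple bits set => No

No


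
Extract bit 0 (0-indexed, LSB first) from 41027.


0b1010000001000011, position 0 = 1

1


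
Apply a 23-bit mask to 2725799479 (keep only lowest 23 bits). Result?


2725799479 & 8388607 = 7890487

7890487


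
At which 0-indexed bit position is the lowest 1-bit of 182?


0b10110110. Lowest set bit at position 1

1


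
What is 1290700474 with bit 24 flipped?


1290700474 ^ (1 << 24) = 1290700474 ^ 16777216 = 1307477690

1307477690


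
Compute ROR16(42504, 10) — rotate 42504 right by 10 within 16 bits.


Rotate 0b1010011000001000 right by 10 (16-bit) = 0b1000001000101001 = 33321

33321


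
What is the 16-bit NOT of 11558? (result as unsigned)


~0b10110100100110 = 0b1101001011011001 = 53977 (16-bit unsigned)

53977


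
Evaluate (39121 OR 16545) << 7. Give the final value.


Step 1: 39121 | 16545 = 55537
Step 2: 55537 << 7 = 7108736

7108736


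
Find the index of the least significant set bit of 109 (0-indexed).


0b1101101. Lowest set bit at position 0

0


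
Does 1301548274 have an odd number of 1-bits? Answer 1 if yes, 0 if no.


0b1001101100101000000110011110010 has 14 ones => parity 0

0


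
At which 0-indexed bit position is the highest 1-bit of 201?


0b11001001. Highest set bit at position 7

7


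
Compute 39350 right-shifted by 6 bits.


0b1001100110110110 >> 6 = 0b1001100110 = 614

614


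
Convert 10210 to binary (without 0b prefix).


10210 = 10011111100010 in binary

10011111100010


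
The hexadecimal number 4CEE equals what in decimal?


4CEE hex = 19694 decimal

19694


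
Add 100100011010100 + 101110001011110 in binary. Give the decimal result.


100100011010100 + 101110001011110 = 1010010100110010 = 42290

42290


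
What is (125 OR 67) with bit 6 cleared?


Step 1: 125 | 67 = 127
Step 2: 127 & ~(1 << 6) = 63

63


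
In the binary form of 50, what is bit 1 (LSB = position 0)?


0b110010, position 1 = 1

1


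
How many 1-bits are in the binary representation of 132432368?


0b111111001001100000111110000 has 14 set bits

14


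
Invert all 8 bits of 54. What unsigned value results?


54 ^ 255 = 201

201


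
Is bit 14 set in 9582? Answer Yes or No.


0b10010101101110, bit 14 = 0. No

No


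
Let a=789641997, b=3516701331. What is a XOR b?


789641997 ^ 3516701331 = 4270612894

4270612894


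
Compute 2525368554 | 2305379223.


0b10010110100001100001000011101010 | 0b10001001011010010100101110010111 = 0b10011111111011110101101111111111 = 2683263999

2683263999


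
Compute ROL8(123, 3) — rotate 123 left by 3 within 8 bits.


Rotate 0b1111011 left by 3 (8-bit) = 0b11011011 = 219

219


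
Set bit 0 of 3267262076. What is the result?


3267262076 | (1 << 0) = 3267262076 | 1 = 3267262077

3267262077


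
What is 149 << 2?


0b10010101 << 2 = 0b1001010100 = 596

596


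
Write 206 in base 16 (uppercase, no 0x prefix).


206 = CE hex

CE


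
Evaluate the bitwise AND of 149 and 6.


0b10010101 & 0b110 = 0b100 = 4

4


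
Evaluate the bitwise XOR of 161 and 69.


0b10100001 ^ 0b1000101 = 0b11100100 = 228

228


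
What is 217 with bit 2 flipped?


217 ^ (1 << 2) = 217 ^ 4 = 221

221


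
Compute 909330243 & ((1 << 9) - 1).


909330243 & 511 = 323

323


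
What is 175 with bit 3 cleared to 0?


175 & ~(1 << 3) = 167

167


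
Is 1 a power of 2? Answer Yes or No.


0b1. Only one bit set => Yes

Yes


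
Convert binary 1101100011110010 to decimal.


1101100011110010 in decimal = 55538

55538


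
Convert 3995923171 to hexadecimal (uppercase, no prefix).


3995923171 = EE2CF2E3 hex

EE2CF2E3


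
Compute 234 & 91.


0b11101010 & 0b1011011 = 0b1001010 = 74

74


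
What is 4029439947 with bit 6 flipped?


4029439947 ^ (1 << 6) = 4029439947 ^ 64 = 4029439883

4029439883


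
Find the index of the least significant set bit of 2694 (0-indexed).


0b101010000110. Lowest set bit at position 1

1


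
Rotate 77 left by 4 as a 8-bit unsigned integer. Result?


Rotate 0b1001101 left by 4 (8-bit) = 0b11010100 = 212

212


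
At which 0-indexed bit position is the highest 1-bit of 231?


0b11100111. Highest set bit at position 7

7


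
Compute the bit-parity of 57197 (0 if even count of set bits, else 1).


0b1101111101101101 has 12 ones => parity 0

0


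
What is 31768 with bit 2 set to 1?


31768 | (1 << 2) = 31768 | 4 = 31772

31772


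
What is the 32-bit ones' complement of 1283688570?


1283688570 ^ 4294967295 = 3011278725

3011278725


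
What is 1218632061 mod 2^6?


1218632061 & 63 = 61

61


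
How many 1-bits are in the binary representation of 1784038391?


0b1101010010101100100001111110111 has 18 set bits

18


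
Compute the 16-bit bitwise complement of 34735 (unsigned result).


~0b1000011110101111 = 0b111100001010000 = 30800 (16-bit unsigned)

30800


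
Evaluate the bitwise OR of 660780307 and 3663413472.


0b100111011000101011010100010011 | 0b11011010010110110100000011100000 = 0b11111111011110111111010111110011 = 4286313971

4286313971


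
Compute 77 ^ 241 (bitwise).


0b1001101 ^ 0b11110001 = 0b10111100 = 188

188


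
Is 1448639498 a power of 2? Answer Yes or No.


0b1010110010110000111110000001010. Multiple bits set => No

No


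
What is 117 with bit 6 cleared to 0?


117 & ~(1 << 6) = 53

53


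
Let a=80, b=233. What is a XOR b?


80 ^ 233 = 185

185


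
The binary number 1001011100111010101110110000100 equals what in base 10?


1001011100111010101110110000100 in decimal = 1268604292

1268604292


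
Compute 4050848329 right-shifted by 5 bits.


0b11110001011100110000101001001001 >> 5 = 0b111100010111001100001010010 = 126589010

126589010


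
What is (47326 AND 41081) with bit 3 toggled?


Step 1: 47326 & 41081 = 41048
Step 2: 41048 ^ (1 << 3) = 41048 ^ 8 = 41040

41040


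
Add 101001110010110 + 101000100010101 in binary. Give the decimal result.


101001110010110 + 101000100010101 = 1010010010101011 = 42155

42155


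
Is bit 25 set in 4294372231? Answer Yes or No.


0b11111111111101101110101110000111, bit 25 = 1. Yes

Yes


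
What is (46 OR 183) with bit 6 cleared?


Step 1: 46 | 183 = 191
Step 2: 191 & ~(1 << 6) = 191

191


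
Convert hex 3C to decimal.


3C hex = 60 decimal

60


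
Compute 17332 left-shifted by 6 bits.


0b100001110110100 << 6 = 0b100001110110100000000 = 1109248

1109248


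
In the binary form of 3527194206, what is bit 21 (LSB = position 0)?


0b11010010001111001011011001011110, position 21 = 1

1


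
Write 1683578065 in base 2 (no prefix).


1683578065 = 1100100010110010101110011010001 in binary

1100100010110010101110011010001


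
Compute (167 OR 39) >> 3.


Step 1: 167 | 39 = 167
Step 2: 167 >> 3 = 20

20


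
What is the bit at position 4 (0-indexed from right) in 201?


0b11001001, position 4 = 0

0


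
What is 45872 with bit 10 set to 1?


45872 | (1 << 10) = 45872 | 1024 = 46896

46896


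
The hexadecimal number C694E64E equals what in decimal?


C694E64E hex = 3331647054 decimal

3331647054


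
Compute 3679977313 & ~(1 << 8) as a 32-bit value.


3679977313 & ~(1 << 8) = 3679977057

3679977057


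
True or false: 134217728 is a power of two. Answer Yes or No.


0b1000000000000000000000000000. Only one bit set => Yes

Yes


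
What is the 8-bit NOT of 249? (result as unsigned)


~0b11111001 = 0b110 = 6 (8-bit unsigned)

6


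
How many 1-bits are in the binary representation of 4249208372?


0b11111101010001011100011000110100 has 17 set bits

17


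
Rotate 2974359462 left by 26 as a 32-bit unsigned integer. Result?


Rotate 0b10110001010010010001111110100110 left by 26 (32-bit) = 0b10011010110001010010010001111110 = 2596611198

2596611198


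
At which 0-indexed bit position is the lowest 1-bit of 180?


0b10110100. Lowest set bit at position 2

2


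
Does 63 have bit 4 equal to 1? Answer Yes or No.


0b111111, bit 4 = 1. Yes

Yes


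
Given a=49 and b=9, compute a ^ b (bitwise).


49 ^ 9 = 56

56


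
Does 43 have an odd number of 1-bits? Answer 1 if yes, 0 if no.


0b101011 has 4 ones => parity 0

0


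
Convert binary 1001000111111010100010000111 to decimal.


1001000111111010100010000111 in decimal = 153069703

153069703


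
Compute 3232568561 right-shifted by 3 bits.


0b11000000101011010001010011110001 >> 3 = 0b11000000101011010001010011110 = 404071070

404071070


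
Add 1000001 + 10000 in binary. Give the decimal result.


1000001 + 10000 = 1010001 = 81

81


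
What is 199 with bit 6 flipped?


199 ^ (1 << 6) = 199 ^ 64 = 135

135


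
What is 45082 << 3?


0b1011000000011010 << 3 = 0b1011000000011010000 = 360656

360656


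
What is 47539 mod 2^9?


47539 & 511 = 435

435


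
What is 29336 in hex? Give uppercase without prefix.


29336 = 7298 hex

7298


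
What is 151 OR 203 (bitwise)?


0b10010111 | 0b11001011 = 0b11011111 = 223

223


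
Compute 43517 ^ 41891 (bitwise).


0b1010100111111101 ^ 0b1010001110100011 = 0b101001011110 = 2654

2654


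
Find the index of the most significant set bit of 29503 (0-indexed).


0b111001100111111. Highest set bit at position 14

14


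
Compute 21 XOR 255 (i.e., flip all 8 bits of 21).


21 ^ 255 = 234

234


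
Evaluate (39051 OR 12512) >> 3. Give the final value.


Step 1: 39051 | 12512 = 47339
Step 2: 47339 >> 3 = 5917

5917


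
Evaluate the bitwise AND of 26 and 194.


0b11010 & 0b11000010 = 0b10 = 2

2


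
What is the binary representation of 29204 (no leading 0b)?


29204 = 111001000010100 in binary

111001000010100


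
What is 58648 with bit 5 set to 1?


58648 | (1 << 5) = 58648 | 32 = 58680

58680


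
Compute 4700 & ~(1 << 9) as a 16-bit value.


4700 & ~(1 << 9) = 4188

4188


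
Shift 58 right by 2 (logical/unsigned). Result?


0b111010 >> 2 = 0b1110 = 14

14


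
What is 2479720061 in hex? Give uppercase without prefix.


2479720061 = 93CD867D hex

93CD867D


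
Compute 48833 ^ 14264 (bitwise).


0b1011111011000001 ^ 0b11011110111000 = 0b1000100101111001 = 35193

35193


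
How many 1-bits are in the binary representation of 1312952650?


0b1001110010000100001000101001010 has 11 set bits

11


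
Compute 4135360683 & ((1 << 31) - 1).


4135360683 & 2147483647 = 1987877035

1987877035


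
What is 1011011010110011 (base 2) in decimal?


1011011010110011 in decimal = 46771

46771


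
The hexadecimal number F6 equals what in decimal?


F6 hex = 246 decimal

246


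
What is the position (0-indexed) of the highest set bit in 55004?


0b1101011011011100. Highest set bit at position 15

15


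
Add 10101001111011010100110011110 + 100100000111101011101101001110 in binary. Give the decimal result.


10101001111011010100110011110 + 100100000111101011101101001110 = 111001010111000110010011101100 = 962356460

962356460


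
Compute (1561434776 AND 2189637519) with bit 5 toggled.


Step 1: 1561434776 & 2189637519 = 70280
Step 2: 70280 ^ (1 << 5) = 70280 ^ 32 = 70312

70312


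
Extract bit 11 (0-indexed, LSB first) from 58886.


0b1110011000000110, position 11 = 0

0


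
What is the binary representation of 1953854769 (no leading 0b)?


1953854769 = 1110100011101010111010100110001 in binary

1110100011101010111010100110001


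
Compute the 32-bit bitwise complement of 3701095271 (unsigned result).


~0b11011100100110100011101101100111 = 0b100011011001011100010010011000 = 593872024 (32-bit unsigned)

593872024


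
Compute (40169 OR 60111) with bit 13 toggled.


Step 1: 40169 | 60111 = 65263
Step 2: 65263 ^ (1 << 13) = 65263 ^ 8192 = 57071

57071


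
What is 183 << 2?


0b10110111 << 2 = 0b1011011100 = 732

732


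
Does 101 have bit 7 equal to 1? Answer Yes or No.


0b1100101, bit 7 = 0. No

No


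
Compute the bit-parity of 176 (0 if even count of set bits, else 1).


0b10110000 has 3 ones => parity 1

1


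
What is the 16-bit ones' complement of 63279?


63279 ^ 65535 = 2256

2256


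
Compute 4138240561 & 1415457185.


0b11110110101010001000101000110001 & 0b1010100010111100010100110100001 = 0b1010100000010000000100000100001 = 1409812513

1409812513


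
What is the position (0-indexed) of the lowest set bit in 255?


0b11111111. Lowest set bit at position 0

0


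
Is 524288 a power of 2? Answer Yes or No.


0b10000000000000000000. Only one bit set => Yes

Yes


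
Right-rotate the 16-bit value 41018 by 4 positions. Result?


Rotate 0b1010000000111010 right by 4 (16-bit) = 0b1010101000000011 = 43523

43523


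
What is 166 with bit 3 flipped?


166 ^ (1 << 3) = 166 ^ 8 = 174

174


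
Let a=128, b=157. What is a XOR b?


128 ^ 157 = 29

29


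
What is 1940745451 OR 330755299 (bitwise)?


0b1110011101011010110110011101011 | 0b10011101101101110110011100011 = 0b1110011101111111110110011101011 = 1941957867

1941957867


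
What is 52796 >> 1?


0b1100111000111100 >> 1 = 0b110011100011110 = 26398

26398


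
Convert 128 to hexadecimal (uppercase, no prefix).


128 = 80 hex

80


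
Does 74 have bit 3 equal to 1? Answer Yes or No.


0b1001010, bit 3 = 1. Yes

Yes


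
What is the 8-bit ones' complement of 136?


136 ^ 255 = 119

119


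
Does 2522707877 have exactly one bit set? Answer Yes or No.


0b10010110010111010111011110100101. Multiple bits set => No

No


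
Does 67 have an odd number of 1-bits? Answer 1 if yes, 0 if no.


0b1000011 has 3 ones => parity 1

1


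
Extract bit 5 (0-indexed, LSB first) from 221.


0b11011101, position 5 = 0

0


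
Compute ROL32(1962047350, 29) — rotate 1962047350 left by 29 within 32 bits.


Rotate 0b1110100111100100111011101110110 left by 29 (32-bit) = 0b11001110100111100100111011101110 = 3466481390

3466481390


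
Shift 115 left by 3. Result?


0b1110011 << 3 = 0b1110011000 = 920

920


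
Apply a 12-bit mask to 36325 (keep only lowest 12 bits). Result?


36325 & 4095 = 3557

3557


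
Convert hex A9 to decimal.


A9 hex = 169 decimal

169


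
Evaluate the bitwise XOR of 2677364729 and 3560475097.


0b10011111100101010101011111111001 ^ 0b11010100001110001000100111011001 = 0b1001011101011011101111000100000 = 1269685792

1269685792


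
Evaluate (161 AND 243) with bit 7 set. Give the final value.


Step 1: 161 & 243 = 161
Step 2: 161 | (1 << 7) = 161 | 128 = 161

161


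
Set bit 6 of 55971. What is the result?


55971 | (1 << 6) = 55971 | 64 = 56035

56035


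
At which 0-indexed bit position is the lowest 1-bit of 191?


0b10111111. Lowest set bit at position 0

0


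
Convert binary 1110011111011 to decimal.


1110011111011 in decimal = 7419

7419


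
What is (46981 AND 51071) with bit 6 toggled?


Step 1: 46981 & 51071 = 34565
Step 2: 34565 ^ (1 << 6) = 34565 ^ 64 = 34629

34629


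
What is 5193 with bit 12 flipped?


5193 ^ (1 << 12) = 5193 ^ 4096 = 1097

1097


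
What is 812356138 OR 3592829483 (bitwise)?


0b110000011010111001001000101010 | 0b11010110001001100011101000101011 = 0b11110110011011111011101000101011 = 4134517291

4134517291


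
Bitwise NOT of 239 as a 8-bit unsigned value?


~0b11101111 = 0b10000 = 16 (8-bit unsigned)

16


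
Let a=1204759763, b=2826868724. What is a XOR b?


1204759763 ^ 2826868724 = 4021402407

4021402407


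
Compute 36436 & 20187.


0b1000111001010100 & 0b100111011011011 = 0b111001010000 = 3664

3664


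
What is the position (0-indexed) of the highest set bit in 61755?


0b1111000100111011. Highest set bit at position 15

15


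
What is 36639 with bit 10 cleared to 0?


36639 & ~(1 << 10) = 35615

35615


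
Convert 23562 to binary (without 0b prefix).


23562 = 101110000001010 in binary

101110000001010


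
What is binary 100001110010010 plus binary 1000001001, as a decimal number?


100001110010010 + 1000001001 = 100010110011011 = 17819

17819


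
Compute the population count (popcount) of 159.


0b10011111 has 6 set bits

6


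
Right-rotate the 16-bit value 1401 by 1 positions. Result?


Rotate 0b10101111001 right by 1 (16-bit) = 0b1000001010111100 = 33468

33468


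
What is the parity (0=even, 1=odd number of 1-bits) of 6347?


0b1100011001011 has 7 ones => parity 1

1


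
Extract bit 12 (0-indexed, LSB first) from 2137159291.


0b1111111011000100111011001111011, position 12 = 1

1


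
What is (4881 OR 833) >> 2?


Step 1: 4881 | 833 = 4945
Step 2: 4945 >> 2 = 1236

1236


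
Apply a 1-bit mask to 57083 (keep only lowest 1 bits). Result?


57083 & 1 = 1

1


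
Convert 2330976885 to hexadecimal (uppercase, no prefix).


2330976885 = 8AEFE275 hex

8AEFE275


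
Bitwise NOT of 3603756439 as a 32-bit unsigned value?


~0b11010110110011001111010110010111 = 0b101001001100110000101001101000 = 691210856 (32-bit unsigned)

691210856


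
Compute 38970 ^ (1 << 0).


38970 ^ (1 << 0) = 38970 ^ 1 = 38971

38971


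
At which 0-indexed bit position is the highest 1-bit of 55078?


0b1101011100100110. Highest set bit at position 15

15


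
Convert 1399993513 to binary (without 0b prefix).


1399993513 = 1010011011100100011010010101001 in binary

1010011011100100011010010101001


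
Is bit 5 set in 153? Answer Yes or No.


0b10011001, bit 5 = 0. No

No


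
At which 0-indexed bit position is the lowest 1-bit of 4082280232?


0b11110011010100101010011100101000. Lowest set bit at position 3

3


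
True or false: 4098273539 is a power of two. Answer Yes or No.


0b11110100010001101011000100000011. Multiple bits set => No

No


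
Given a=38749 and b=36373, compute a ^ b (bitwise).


38749 ^ 36373 = 6472

6472


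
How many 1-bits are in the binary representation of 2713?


0b101010011001 has 6 set bits

6


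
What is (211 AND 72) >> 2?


Step 1: 211 & 72 = 64
Step 2: 64 >> 2 = 16

16


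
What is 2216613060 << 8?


0b10000100000111101101010011000100 << 8 = 0b1000010000011110110101001100010000000000 = 567452943360

567452943360


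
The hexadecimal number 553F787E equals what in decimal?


553F787E hex = 1430222974 decimal

1430222974


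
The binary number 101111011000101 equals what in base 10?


101111011000101 in decimal = 24261

24261


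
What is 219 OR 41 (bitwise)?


0b11011011 | 0b101001 = 0b11111011 = 251

251


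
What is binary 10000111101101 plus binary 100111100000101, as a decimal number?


10000111101101 + 100111100000101 = 111000011110010 = 28914

28914


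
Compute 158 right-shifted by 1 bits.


0b10011110 >> 1 = 0b1001111 = 79

79


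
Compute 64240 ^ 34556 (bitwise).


0b1111101011110000 ^ 0b1000011011111100 = 0b111110000001100 = 31756

31756


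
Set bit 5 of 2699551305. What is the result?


2699551305 | (1 << 5) = 2699551305 | 32 = 2699551337

2699551337


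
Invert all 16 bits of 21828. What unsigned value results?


21828 ^ 65535 = 43707

43707


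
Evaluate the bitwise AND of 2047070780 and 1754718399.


0b1111010000000111101001000111100 & 0b1101000100101101110000010111111 = 0b1101000000000101100000000111100 = 1745010748

1745010748


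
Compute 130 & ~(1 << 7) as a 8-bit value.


130 & ~(1 << 7) = 2

2


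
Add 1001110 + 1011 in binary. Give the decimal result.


1001110 + 1011 = 1011001 = 89

89


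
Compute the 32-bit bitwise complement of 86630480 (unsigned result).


~0b101001010011110000001010000 = 0b11111010110101100001111110101111 = 4208336815 (32-bit unsigned)

4208336815


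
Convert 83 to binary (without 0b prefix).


83 = 1010011 in binary

1010011


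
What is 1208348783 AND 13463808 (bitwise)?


0b1001000000001011111000001101111 & 0b110011010111000100000000 = 0b1010111000000000000 = 356352

356352


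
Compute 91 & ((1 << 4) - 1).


91 & 15 = 11

11


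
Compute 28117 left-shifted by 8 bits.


0b110110111010101 << 8 = 0b11011011101010100000000 = 7197952

7197952


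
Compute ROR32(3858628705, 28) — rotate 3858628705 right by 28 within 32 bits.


Rotate 0b11100101111111100000000001100001 right by 28 (32-bit) = 0b1011111111000000000011000011110 = 1608517150

1608517150


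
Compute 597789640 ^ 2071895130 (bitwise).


0b100011101000011000101111001000 ^ 0b1111011011111101001110001011010 = 0b1011000110111110001011110010010 = 1491015570

1491015570


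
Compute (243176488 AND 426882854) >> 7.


Step 1: 243176488 & 426882854 = 141595680
Step 2: 141595680 >> 7 = 1106216

1106216


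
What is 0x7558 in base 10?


7558 hex = 30040 decimal

30040


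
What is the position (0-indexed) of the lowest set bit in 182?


0b10110110. Lowest set bit at position 1

1


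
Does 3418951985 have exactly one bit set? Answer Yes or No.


0b11001011110010010001000100110001. Multiple bits set => No

No


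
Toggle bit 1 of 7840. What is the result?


7840 ^ (1 << 1) = 7840 ^ 2 = 7842

7842


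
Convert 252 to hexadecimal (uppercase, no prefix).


252 = FC hex

FC


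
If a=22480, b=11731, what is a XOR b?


22480 ^ 11731 = 31235

31235


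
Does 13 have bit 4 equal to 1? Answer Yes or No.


0b1101, bit 4 = 0. No

No


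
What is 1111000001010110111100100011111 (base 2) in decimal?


1111000001010110111100100011111 in decimal = 2016114975

2016114975


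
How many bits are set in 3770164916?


0b11100000101110000010011010110100 has 14 set bits

14


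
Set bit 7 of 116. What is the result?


116 | (1 << 7) = 116 | 128 = 244

244


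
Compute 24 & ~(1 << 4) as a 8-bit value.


24 & ~(1 << 4) = 8

8


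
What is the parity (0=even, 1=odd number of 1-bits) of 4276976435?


0b11111110111011010111101100110011 has 23 ones => parity 1

1


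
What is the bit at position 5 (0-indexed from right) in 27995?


0b110110101011011, position 5 = 0

0


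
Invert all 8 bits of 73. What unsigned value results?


73 ^ 255 = 182

182


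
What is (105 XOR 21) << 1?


Step 1: 105 ^ 21 = 124
Step 2: 124 << 1 = 248

248


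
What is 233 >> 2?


0b11101001 >> 2 = 0b111010 = 58

58


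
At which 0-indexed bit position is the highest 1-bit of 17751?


0b100010101010111. Highest set bit at position 14

14


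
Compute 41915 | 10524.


0b1010001110111011 | 0b10100100011100 = 0b1010101110111111 = 43967

43967


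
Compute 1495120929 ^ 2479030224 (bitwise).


0b1011001000111011011110000100001 ^ 0b10010011110000101111111111010000 = 0b11001010110111110100001111110001 = 3403629553

3403629553


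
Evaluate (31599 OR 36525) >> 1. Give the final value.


Step 1: 31599 | 36525 = 65519
Step 2: 65519 >> 1 = 32759

32759


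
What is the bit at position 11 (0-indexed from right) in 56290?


0b1101101111100010, position 11 = 1

1


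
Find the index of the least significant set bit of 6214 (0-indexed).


0b1100001000110. Lowest set bit at position 1

1


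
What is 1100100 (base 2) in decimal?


1100100 in decimal = 100

100


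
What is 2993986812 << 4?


0b10110010011101001001110011111100 << 4 = 0b101100100111010010011100111111000000 = 47903788992

47903788992


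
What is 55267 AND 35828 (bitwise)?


0b1101011111100011 & 0b1000101111110100 = 0b1000001111100000 = 33760

33760


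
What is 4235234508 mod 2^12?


4235234508 & 4095 = 3276

3276


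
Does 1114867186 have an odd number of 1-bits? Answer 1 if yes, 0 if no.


0b1000010011100111000010111110010 has 15 ones => parity 1

1


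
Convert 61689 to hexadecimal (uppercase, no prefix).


61689 = F0F9 hex

F0F9


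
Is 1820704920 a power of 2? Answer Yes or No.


0b1101100100001011100000010011000. Multiple bits set => No

No


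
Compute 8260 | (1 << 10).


8260 | (1 << 10) = 8260 | 1024 = 9284

9284


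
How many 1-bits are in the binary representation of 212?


0b11010100 has 4 set bits

4


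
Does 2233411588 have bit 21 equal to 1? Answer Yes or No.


0b10000101000111110010100000000100, bit 21 = 0. No

No


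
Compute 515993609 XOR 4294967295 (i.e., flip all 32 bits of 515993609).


515993609 ^ 4294967295 = 3778973686

3778973686


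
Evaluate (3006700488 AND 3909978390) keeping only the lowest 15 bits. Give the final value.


Step 1: 3006700488 & 3909978390 = 2701428992
Step 2: 2701428992 & 32767 = 2304

2304


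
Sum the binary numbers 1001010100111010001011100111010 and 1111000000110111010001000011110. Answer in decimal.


1001010100111010001011100111010 + 1111000000110111010001000011110 = 11000010101110001011100101011000 = 3266885976

3266885976


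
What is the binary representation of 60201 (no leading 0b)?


60201 = 1110101100101001 in binary

1110101100101001


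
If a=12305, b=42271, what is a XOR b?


12305 ^ 42271 = 38158

38158


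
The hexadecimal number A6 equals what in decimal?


A6 hex = 166 decimal

166


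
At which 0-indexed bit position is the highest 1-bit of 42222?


0b1010010011101110. Highest set bit at position 15

15


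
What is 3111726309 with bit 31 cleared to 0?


3111726309 & ~(1 << 31) = 964242661

964242661


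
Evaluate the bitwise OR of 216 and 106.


0b11011000 | 0b1101010 = 0b11111010 = 250

250


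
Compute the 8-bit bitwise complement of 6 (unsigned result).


~0b110 = 0b11111001 = 249 (8-bit unsigned)

249


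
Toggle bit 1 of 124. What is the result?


124 ^ (1 << 1) = 124 ^ 2 = 126

126


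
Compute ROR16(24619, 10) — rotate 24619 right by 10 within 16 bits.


Rotate 0b110000000101011 right by 10 (16-bit) = 0b101011011000 = 2776

2776


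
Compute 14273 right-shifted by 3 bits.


0b11011111000001 >> 3 = 0b11011111000 = 1784

1784


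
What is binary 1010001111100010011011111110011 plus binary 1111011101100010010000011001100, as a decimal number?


1010001111100010011011111110011 + 1111011101100010010000011001100 = 11001101101000100101100010111111 = 3449968831

3449968831


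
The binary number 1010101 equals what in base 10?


1010101 in decimal = 85

85


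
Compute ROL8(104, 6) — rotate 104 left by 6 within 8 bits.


Rotate 0b1101000 left by 6 (8-bit) = 0b11010 = 26

26


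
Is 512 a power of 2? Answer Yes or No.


0b1000000000. Only one bit set => Yes

Yes


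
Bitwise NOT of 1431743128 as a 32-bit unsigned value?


~0b1010101010101101010101010011000 = 0b10101010101010010101010101100111 = 2863224167 (32-bit unsigned)

2863224167


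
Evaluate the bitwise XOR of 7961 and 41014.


0b1111100011001 ^ 0b1010000000110110 = 0b1011111100101111 = 48943

48943


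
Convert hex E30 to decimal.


E30 hex = 3632 decimal

3632


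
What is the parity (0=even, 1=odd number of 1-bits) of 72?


0b1001000 has 2 ones => parity 0

0


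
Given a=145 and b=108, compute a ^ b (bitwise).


145 ^ 108 = 253

253


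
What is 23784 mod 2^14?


23784 & 16383 = 7400

7400


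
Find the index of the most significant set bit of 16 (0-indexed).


0b10000. Highest set bit at position 4

4


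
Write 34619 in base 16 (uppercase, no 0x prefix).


34619 = 873B hex

873B


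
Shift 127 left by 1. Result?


0b1111111 << 1 = 0b11111110 = 254

254


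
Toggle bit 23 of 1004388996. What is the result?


1004388996 ^ (1 << 23) = 1004388996 ^ 8388608 = 996000388

996000388
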